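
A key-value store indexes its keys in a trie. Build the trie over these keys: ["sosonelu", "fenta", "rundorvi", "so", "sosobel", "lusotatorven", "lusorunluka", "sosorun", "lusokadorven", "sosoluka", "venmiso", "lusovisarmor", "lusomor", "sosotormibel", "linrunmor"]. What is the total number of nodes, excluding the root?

Count nodes per top-level branch (shared prefixes stored once):
  'f'-branch (fenta): 5 nodes
  'l'-branch (linrunmor, lusokadorven, lusomor, lusorunluka, lusotatorven, lusovisarmor): 46 nodes
  'r'-branch (rundorvi): 8 nodes
  's'-branch (so, sosobel, sosoluka, sosonelu, sosorun, sosotormibel): 26 nodes
  'v'-branch (venmiso): 7 nodes
Sum: 92

92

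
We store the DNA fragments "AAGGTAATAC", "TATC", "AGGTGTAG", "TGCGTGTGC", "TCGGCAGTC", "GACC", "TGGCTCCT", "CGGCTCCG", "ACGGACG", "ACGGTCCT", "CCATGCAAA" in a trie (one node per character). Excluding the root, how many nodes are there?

73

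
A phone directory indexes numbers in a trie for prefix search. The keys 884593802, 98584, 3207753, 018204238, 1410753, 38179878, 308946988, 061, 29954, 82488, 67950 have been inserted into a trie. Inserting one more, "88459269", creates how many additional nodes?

3

Walking "88459269" from the root, the first 5 characters ("88459") follow existing edges; "2" is the first miss.
So 8 − 5 = 3 new nodes.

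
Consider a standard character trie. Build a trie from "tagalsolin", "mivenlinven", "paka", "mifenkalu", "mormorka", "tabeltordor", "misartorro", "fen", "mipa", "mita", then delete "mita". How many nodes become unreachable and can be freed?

A node on "mita"'s path can go only if nothing else ends at it or branches off below it.
The suffix "ta" (2 nodes) is used only by "mita"; the node for "mi" still has the child "v", so pruning stops there.
Nodes removed: 2

2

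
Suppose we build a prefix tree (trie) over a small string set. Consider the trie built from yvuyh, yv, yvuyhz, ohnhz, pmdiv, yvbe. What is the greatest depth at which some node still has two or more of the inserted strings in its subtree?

5

The deepest shared node is where two words last agree before diverging.
"yvuyh" and "yvuyhz" agree on "yvuyh" (5 characters) before diverging; nothing deeper is shared.
Longest shared-prefix length: 5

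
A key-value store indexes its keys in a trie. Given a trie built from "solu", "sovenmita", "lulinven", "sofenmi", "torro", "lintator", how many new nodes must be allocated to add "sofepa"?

2

"sofe" is already a path in the trie; the remaining "pa" must be added.
New nodes needed: |"sofepa"| − 4 = 6 − 4 = 2.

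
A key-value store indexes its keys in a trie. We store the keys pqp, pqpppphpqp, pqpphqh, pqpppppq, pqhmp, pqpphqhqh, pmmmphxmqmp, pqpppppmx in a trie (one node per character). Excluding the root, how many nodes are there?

32

Trace insertions, counting only characters that open a new branch:
  "pqp" → 3 new (p, q, p)
  "pqpppphpqp" → prefix "pqp" already present; 7 new (p, p, p, h, p, q, p)
  "pqpphqh" → prefix "pqpp" already present; 3 new (h, q, h)
  "pqpppppq" → prefix "pqpppp" already present; 2 new (p, q)
  "pqhmp" → prefix "pq" already present; 3 new (h, m, p)
  "pqpphqhqh" → prefix "pqpphqh" already present; 2 new (q, h)
  "pmmmphxmqmp" → prefix "p" already present; 10 new (m, m, m, p, h, x, m, q, m, p)
  "pqpppppmx" → prefix "pqppppp" already present; 2 new (m, x)
Total nodes = 3 + 7 + 3 + 2 + 3 + 2 + 10 + 2 = 32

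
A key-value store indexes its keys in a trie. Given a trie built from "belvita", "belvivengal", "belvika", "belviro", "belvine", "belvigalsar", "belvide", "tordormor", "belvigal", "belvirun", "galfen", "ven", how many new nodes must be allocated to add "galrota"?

The longest prefix of "galrota" already in the trie is "gal" (length 3).
Each of the 4 remaining characters creates one node.

4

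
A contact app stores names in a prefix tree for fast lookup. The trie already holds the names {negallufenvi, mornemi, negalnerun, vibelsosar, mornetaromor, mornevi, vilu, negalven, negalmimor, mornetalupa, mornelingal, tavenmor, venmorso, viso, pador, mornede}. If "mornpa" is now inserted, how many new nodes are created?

2

The longest prefix of "mornpa" already in the trie is "morn" (length 4).
New nodes needed: |"mornpa"| − 4 = 6 − 4 = 2.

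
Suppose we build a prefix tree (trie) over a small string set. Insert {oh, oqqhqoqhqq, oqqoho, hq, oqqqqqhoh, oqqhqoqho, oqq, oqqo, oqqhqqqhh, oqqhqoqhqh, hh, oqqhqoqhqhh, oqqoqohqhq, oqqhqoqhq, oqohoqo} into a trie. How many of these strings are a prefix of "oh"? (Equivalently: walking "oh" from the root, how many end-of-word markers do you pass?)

1

Walk "oh" from the root; an end-of-word marker is hit whenever a stored word is a prefix of "oh".
Prefixes of the query that are stored words: "oh"
Count: 1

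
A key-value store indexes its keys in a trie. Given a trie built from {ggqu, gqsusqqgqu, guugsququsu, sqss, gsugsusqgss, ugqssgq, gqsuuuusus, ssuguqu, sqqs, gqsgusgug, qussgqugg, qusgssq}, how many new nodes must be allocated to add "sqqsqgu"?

Walking "sqqsqgu" from the root, the first 4 characters ("sqqs") follow existing edges; "q" is the first miss.
New nodes needed: |"sqqsqgu"| − 4 = 7 − 4 = 3.

3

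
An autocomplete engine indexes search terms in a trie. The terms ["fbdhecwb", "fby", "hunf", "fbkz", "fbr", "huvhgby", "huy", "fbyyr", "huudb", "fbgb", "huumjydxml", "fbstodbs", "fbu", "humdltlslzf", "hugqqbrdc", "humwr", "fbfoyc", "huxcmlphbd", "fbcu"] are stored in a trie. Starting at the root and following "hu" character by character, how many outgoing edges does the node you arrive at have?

7

Walk "hu" from the root, arriving at one node.
Characters that immediately follow "hu" among the stored strings: {g, m, n, u, v, x, y}.
That node has 7 child edges.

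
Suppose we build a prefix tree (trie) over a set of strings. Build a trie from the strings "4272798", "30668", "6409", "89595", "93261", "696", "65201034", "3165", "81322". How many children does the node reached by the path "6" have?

3

Walk "6" from the root, arriving at one node.
Distinct next characters after "6": 4, 5, 9.
That node has 3 child edges.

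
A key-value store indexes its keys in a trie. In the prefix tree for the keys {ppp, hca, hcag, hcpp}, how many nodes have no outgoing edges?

A leaf is a node with no children — equivalently, the end of a word that is not a proper prefix of any other stored word.
Those words: "hcag", "hcpp", "ppp"
Leaf count: 3

3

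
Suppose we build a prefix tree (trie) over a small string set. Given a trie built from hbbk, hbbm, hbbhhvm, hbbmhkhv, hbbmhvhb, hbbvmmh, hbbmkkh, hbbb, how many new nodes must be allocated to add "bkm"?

3

No existing word starts with "b", so every character of "bkm" needs a new node.
3 − 0 = 3 new nodes.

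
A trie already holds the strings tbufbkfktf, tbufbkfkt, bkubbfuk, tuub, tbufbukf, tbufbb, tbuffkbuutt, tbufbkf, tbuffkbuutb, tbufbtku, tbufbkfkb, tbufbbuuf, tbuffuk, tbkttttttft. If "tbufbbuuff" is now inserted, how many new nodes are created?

1

"tbufbbuuf" is already a path in the trie; the remaining "f" must be added.
New nodes needed: |"tbufbbuuff"| − 9 = 10 − 9 = 1.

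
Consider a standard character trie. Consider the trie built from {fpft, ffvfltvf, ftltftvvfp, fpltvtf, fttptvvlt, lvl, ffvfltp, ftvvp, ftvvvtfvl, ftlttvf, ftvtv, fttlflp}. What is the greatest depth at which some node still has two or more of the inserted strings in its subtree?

The deepest shared node is where two words last agree before diverging.
"ffvfltp" and "ffvfltvf" agree on "ffvflt" (6 characters) before diverging; nothing deeper is shared.
Longest shared-prefix length: 6

6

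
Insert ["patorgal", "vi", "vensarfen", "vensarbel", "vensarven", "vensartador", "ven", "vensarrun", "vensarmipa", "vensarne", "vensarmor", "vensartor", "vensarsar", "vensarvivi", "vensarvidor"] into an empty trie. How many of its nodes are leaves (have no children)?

Leaves are exactly the stored words that no other stored word extends.
Those words: "patorgal", "vensarbel", "vensarfen", "vensarmipa", "vensarmor", "vensarne", "vensarrun", "vensarsar", "vensartador", "vensartor", "vensarven", "vensarvidor", "vensarvivi", "vi"
Leaf count: 14

14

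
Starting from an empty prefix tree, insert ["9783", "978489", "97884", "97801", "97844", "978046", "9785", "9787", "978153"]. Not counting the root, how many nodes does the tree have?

19

Trace insertions, counting only characters that open a new branch:
  "9783" → 4 new (9, 7, 8, 3)
  "978489" → prefix "978" already present; 3 new (4, 8, 9)
  "97884" → prefix "978" already present; 2 new (8, 4)
  "97801" → prefix "978" already present; 2 new (0, 1)
  "97844" → prefix "9784" already present; 1 new (4)
  "978046" → prefix "9780" already present; 2 new (4, 6)
  "9785" → prefix "978" already present; 1 new (5)
  "9787" → prefix "978" already present; 1 new (7)
  "978153" → prefix "978" already present; 3 new (1, 5, 3)
Total nodes = 4 + 3 + 2 + 2 + 1 + 2 + 1 + 1 + 3 = 19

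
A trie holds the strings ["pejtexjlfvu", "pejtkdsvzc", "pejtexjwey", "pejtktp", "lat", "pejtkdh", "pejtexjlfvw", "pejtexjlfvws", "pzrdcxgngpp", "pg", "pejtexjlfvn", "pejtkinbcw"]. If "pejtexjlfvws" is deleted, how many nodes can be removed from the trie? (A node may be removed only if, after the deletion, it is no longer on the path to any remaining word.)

A node on "pejtexjlfvws"'s path can go only if nothing else ends at it or branches off below it.
The suffix "s" (1 node) is used only by "pejtexjlfvws"; "pejtexjlfvw" is itself a stored word, so pruning stops there.
Nodes removed: 1

1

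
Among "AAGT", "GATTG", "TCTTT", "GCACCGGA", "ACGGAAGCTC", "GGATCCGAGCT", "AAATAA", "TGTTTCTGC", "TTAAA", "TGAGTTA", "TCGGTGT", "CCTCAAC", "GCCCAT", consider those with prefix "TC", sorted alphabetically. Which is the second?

TCTTT

DFS of the "TC" subtree visits, in order: "TCGGTGT", "TCTTT"
Position 2: TCTTT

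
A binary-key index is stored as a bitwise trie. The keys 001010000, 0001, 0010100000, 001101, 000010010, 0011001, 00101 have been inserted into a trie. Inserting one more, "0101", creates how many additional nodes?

3

Walking "0101" from the root, the first 1 characters ("0") follow existing edges; "1" is the first miss.
So 4 − 1 = 3 new nodes.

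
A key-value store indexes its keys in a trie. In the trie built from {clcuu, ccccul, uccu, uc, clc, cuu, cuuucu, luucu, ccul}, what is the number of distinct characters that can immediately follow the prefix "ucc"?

1

Follow the path "ucc" to its node, then look at its outgoing edges.
Characters that immediately follow "ucc" among the stored strings: {u}.
That node has 1 child edge.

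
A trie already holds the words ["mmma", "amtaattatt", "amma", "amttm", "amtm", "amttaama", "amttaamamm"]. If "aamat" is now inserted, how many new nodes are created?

4

The longest prefix of "aamat" already in the trie is "a" (length 1).
So 5 − 1 = 4 new nodes.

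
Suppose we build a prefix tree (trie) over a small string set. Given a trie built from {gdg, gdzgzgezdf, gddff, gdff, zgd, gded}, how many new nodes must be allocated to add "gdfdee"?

"gdf" is already a path in the trie; the remaining "dee" must be added.
Each of the 3 remaining characters creates one node.

3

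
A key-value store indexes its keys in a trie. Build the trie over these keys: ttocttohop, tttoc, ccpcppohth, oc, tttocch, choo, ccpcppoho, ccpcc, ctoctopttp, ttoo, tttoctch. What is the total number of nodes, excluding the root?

45

Insert word by word; a character creates a node only if that edge doesn't already exist:
  "ttocttohop" → 10 new (t, t, o, c, t, t, o, h, o, p)
  "tttoc" → prefix "tt" already present; 3 new (t, o, c)
  "ccpcppohth" → 10 new (c, c, p, c, p, p, o, h, t, h)
  "oc" → 2 new (o, c)
  "tttocch" → prefix "tttoc" already present; 2 new (c, h)
  "choo" → prefix "c" already present; 3 new (h, o, o)
  "ccpcppoho" → prefix "ccpcppoh" already present; 1 new (o)
  "ccpcc" → prefix "ccpc" already present; 1 new (c)
  "ctoctopttp" → prefix "c" already present; 9 new (t, o, c, t, o, p, t, t, p)
  "ttoo" → prefix "tto" already present; 1 new (o)
  "tttoctch" → prefix "tttoc" already present; 3 new (t, c, h)
Total nodes = 10 + 3 + 10 + 2 + 2 + 3 + 1 + 1 + 9 + 1 + 3 = 45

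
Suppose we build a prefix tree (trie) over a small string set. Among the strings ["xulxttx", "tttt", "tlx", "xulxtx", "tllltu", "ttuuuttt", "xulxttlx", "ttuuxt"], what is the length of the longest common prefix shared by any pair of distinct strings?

6

The deepest shared node is where two words last agree before diverging.
"xulxttlx" and "xulxttx" agree on "xulxtt" (6 characters) before diverging; nothing deeper is shared.
Longest shared-prefix length: 6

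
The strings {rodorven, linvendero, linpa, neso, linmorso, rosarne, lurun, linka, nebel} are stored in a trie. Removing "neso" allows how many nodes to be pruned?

2

Walk "neso" from the leaf back toward the root, removing each node that no remaining word uses.
The suffix "so" (2 nodes) is used only by "neso"; the node for "ne" still has the child "b", so pruning stops there.
Nodes removed: 2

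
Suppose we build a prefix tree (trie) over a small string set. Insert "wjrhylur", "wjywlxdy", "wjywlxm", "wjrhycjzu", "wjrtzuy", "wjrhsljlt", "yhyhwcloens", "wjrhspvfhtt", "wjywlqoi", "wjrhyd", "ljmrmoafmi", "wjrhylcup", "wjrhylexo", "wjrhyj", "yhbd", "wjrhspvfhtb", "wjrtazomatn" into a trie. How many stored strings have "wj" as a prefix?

Walk to "wj"; the words in its subtree are exactly those with that prefix.
Words under "wj": wjrhsljlt, wjrhspvfhtb, wjrhspvfhtt, wjrhycjzu, wjrhyd, wjrhyj, wjrhylcup, wjrhylexo, wjrhylur, wjrtazomatn, wjrtzuy, wjywlqoi, wjywlxdy, wjywlxm
Count: 14

14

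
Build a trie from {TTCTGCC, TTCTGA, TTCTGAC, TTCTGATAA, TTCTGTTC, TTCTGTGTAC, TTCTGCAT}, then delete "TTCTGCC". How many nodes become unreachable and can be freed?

1

After clearing the end-marker at "TTCTGCC", prune upward until reaching a node still needed by another word.
The suffix "C" (1 node) is used only by "TTCTGCC"; the node for "TTCTGC" still has the child "A", so pruning stops there.
Nodes removed: 1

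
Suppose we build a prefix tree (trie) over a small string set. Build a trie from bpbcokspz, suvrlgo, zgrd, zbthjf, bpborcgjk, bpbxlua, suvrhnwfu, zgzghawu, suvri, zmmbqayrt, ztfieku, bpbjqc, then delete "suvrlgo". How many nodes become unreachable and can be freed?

3

Walk "suvrlgo" from the leaf back toward the root, removing each node that no remaining word uses.
The suffix "lgo" (3 nodes) is used only by "suvrlgo"; the node for "suvr" still has the child "h", so pruning stops there.
Nodes removed: 3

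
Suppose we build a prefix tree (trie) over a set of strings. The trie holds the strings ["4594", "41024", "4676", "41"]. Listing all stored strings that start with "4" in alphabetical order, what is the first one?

41

Words with prefix "4", in lexicographic order: "41", "41024", "4594", "4676"
Position 1: 41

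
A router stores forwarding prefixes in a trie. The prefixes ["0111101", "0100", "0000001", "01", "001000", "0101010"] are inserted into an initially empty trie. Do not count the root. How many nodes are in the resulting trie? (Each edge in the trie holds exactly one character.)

23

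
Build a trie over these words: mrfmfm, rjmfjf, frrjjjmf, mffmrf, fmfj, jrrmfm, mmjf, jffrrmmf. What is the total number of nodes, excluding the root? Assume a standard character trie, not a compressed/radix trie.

For each word, the new-node count is its length minus the longest prefix already in the trie:
  "mrfmfm" → 6 new (m, r, f, m, f, m)
  "rjmfjf" → 6 new (r, j, m, f, j, f)
  "frrjjjmf" → 8 new (f, r, r, j, j, j, m, f)
  "mffmrf" → prefix "m" already present; 5 new (f, f, m, r, f)
  "fmfj" → prefix "f" already present; 3 new (m, f, j)
  "jrrmfm" → 6 new (j, r, r, m, f, m)
  "mmjf" → prefix "m" already present; 3 new (m, j, f)
  "jffrrmmf" → prefix "j" already present; 7 new (f, f, r, r, m, m, f)
Total nodes = 6 + 6 + 8 + 5 + 3 + 6 + 3 + 7 = 44

44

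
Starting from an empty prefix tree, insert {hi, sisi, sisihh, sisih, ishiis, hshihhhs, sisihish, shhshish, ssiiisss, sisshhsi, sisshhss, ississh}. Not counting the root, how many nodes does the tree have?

Trace insertions, counting only characters that open a new branch:
  "hi" → 2 new (h, i)
  "sisi" → 4 new (s, i, s, i)
  "sisihh" → prefix "sisi" already present; 2 new (h, h)
  "sisih" → prefix "sisih" already present; 0 new (none)
  "ishiis" → 6 new (i, s, h, i, i, s)
  "hshihhhs" → prefix "h" already present; 7 new (s, h, i, h, h, h, s)
  "sisihish" → prefix "sisih" already present; 3 new (i, s, h)
  "shhshish" → prefix "s" already present; 7 new (h, h, s, h, i, s, h)
  "ssiiisss" → prefix "s" already present; 7 new (s, i, i, i, s, s, s)
  "sisshhsi" → prefix "sis" already present; 5 new (s, h, h, s, i)
  "sisshhss" → prefix "sisshhs" already present; 1 new (s)
  "ississh" → prefix "is" already present; 5 new (s, i, s, s, h)
Total nodes = 2 + 4 + 2 + 0 + 6 + 7 + 3 + 7 + 7 + 5 + 1 + 5 = 49

49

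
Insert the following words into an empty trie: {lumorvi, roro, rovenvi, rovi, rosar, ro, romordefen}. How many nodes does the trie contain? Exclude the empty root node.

28

Trace insertions, counting only characters that open a new branch:
  "lumorvi" → 7 new (l, u, m, o, r, v, i)
  "roro" → 4 new (r, o, r, o)
  "rovenvi" → prefix "ro" already present; 5 new (v, e, n, v, i)
  "rovi" → prefix "rov" already present; 1 new (i)
  "rosar" → prefix "ro" already present; 3 new (s, a, r)
  "ro" → prefix "ro" already present; 0 new (none)
  "romordefen" → prefix "ro" already present; 8 new (m, o, r, d, e, f, e, n)
Total nodes = 7 + 4 + 5 + 1 + 3 + 0 + 8 = 28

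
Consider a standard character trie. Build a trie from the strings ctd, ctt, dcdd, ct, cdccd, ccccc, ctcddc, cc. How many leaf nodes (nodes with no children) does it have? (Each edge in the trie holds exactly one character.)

A leaf is a node with no children — equivalently, the end of a word that is not a proper prefix of any other stored word.
Those words: "ccccc", "cdccd", "ctcddc", "ctd", "ctt", "dcdd"
Leaf count: 6

6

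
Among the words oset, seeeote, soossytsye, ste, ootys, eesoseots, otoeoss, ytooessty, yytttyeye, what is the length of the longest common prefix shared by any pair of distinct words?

Equivalently: take the maximum, over all pairs, of their longest common prefix length.
"ootys" and "oset" agree on "o" (1 characters) before diverging; nothing deeper is shared.
Longest shared-prefix length: 1

1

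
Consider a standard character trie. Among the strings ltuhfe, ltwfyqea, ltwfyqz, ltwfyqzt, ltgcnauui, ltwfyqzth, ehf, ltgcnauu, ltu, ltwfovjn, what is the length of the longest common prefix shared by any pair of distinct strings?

8

The deepest shared node is where two words last agree before diverging.
"ltgcnauu" and "ltgcnauui" agree on "ltgcnauu" (8 characters) before diverging; nothing deeper is shared.
Longest shared-prefix length: 8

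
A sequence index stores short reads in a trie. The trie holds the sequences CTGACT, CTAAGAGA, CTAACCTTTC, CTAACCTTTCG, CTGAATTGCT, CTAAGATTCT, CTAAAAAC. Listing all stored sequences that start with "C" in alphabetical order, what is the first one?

Filter for "C…" and sort: "CTAAAAAC", "CTAACCTTTC", "CTAACCTTTCG", "CTAAGAGA", "CTAAGATTCT", "CTGAATTGCT", "CTGACT"
The 1st is CTAAAAAC.

CTAAAAAC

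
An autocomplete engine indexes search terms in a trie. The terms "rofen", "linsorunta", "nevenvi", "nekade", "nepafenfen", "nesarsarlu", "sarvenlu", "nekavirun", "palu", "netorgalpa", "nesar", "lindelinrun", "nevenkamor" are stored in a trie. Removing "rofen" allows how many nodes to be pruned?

A node on "rofen"'s path can go only if nothing else ends at it or branches off below it.
No other word shares any prefix with "rofen", so all 5 of its nodes go.
Nodes removed: 5

5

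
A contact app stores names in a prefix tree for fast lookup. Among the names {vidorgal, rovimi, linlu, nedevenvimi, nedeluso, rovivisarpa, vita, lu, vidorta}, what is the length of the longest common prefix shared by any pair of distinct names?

Equivalently: take the maximum, over all pairs, of their longest common prefix length.
"vidorgal" and "vidorta" agree on "vidor" (5 characters) before diverging; nothing deeper is shared.
Longest shared-prefix length: 5

5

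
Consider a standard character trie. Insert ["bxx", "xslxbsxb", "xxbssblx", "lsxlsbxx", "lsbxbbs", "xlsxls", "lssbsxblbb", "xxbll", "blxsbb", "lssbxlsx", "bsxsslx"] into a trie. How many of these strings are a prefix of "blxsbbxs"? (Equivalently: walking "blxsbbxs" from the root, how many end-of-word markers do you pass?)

1

Check each prefix of "blxsbbxs" against the stored set — each match is an end-marker on the path.
Prefixes of the query that are stored words: "blxsbb"
Count: 1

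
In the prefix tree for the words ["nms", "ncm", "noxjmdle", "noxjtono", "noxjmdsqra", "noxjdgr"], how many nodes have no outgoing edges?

6

A leaf is a node with no children — equivalently, the end of a word that is not a proper prefix of any other stored word.
Those words: "ncm", "nms", "noxjdgr", "noxjmdle", "noxjmdsqra", "noxjtono"
Leaf count: 6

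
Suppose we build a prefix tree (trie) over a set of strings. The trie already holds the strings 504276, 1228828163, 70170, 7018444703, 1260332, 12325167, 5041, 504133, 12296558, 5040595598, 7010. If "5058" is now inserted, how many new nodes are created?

2

"50" is already a path in the trie; the remaining "58" must be added.
Each of the 2 remaining characters creates one node.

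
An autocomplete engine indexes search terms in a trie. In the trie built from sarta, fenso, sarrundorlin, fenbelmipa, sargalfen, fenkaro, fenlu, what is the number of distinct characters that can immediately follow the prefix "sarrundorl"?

The children of the "sarrundorl" node are the distinct next characters among strings starting with "sarrundorl".
Characters that immediately follow "sarrundorl" among the stored strings: {i}.
That node has 1 child edge.

1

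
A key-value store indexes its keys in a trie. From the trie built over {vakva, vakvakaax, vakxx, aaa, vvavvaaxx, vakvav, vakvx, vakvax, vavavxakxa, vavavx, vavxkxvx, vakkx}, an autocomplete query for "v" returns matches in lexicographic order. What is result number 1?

DFS of the "v" subtree visits, in order: "vakkx", "vakva", "vakvakaax", "vakvav", "vakvax", "vakvx", "vakxx", "vavavx", "vavavxakxa", "vavxkxvx", "vvavvaaxx"
Position 1: vakkx

vakkx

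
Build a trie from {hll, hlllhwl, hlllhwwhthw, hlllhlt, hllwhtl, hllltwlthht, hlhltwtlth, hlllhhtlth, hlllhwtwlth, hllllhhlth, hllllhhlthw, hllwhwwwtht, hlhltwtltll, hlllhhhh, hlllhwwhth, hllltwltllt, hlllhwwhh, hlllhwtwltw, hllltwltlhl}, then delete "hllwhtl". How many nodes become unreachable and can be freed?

2

After clearing the end-marker at "hllwhtl", prune upward until reaching a node still needed by another word.
The suffix "tl" (2 nodes) is used only by "hllwhtl"; the node for "hllwh" still has the child "w", so pruning stops there.
Nodes removed: 2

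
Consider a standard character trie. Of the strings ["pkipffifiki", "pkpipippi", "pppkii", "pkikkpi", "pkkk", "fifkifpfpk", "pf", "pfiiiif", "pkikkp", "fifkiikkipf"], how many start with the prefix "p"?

8

Traverse to the node for "p", then collect every word in that subtree.
Matches: "pf", "pfiiiif", "pkikkp", "pkikkpi", "pkipffifiki", "pkkk", "pkpipippi", "pppkii"
Count: 8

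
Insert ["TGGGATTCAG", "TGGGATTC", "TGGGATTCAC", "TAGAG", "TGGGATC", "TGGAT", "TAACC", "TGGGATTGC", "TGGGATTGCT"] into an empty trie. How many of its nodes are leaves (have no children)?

7

Leaves are exactly the stored words that no other stored word extends.
Those words: "TAACC", "TAGAG", "TGGAT", "TGGGATC", "TGGGATTCAC", "TGGGATTCAG", "TGGGATTGCT"
Leaf count: 7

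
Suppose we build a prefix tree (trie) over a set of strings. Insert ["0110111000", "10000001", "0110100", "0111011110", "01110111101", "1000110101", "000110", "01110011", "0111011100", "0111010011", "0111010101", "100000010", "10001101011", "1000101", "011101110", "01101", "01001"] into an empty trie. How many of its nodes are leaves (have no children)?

12

A leaf is a node with no children — equivalently, the end of a word that is not a proper prefix of any other stored word.
Those words: "000110", "01001", "0110100", "0110111000", "01110011", "0111010011", "0111010101", "0111011100", "01110111101", "100000010", "1000101", "10001101011"
Leaf count: 12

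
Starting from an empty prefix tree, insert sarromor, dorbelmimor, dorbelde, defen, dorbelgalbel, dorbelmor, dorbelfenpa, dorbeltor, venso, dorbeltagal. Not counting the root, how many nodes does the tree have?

Trace insertions, counting only characters that open a new branch:
  "sarromor" → 8 new (s, a, r, r, o, m, o, r)
  "dorbelmimor" → 11 new (d, o, r, b, e, l, m, i, m, o, r)
  "dorbelde" → prefix "dorbel" already present; 2 new (d, e)
  "defen" → prefix "d" already present; 4 new (e, f, e, n)
  "dorbelgalbel" → prefix "dorbel" already present; 6 new (g, a, l, b, e, l)
  "dorbelmor" → prefix "dorbelm" already present; 2 new (o, r)
  "dorbelfenpa" → prefix "dorbel" already present; 5 new (f, e, n, p, a)
  "dorbeltor" → prefix "dorbel" already present; 3 new (t, o, r)
  "venso" → 5 new (v, e, n, s, o)
  "dorbeltagal" → prefix "dorbelt" already present; 4 new (a, g, a, l)
Total nodes = 8 + 11 + 2 + 4 + 6 + 2 + 5 + 3 + 5 + 4 = 50

50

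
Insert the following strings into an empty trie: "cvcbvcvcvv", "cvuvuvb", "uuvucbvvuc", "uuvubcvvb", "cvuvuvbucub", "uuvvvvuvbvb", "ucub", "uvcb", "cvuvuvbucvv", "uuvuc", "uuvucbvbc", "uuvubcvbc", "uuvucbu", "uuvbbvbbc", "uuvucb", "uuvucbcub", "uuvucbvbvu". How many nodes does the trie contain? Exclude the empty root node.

66

Insert word by word; a character creates a node only if that edge doesn't already exist:
  "cvcbvcvcvv" → 10 new (c, v, c, b, v, c, v, c, v, v)
  "cvuvuvb" → prefix "cv" already present; 5 new (u, v, u, v, b)
  "uuvucbvvuc" → 10 new (u, u, v, u, c, b, v, v, u, c)
  "uuvubcvvb" → prefix "uuvu" already present; 5 new (b, c, v, v, b)
  "cvuvuvbucub" → prefix "cvuvuvb" already present; 4 new (u, c, u, b)
  "uuvvvvuvbvb" → prefix "uuv" already present; 8 new (v, v, v, u, v, b, v, b)
  "ucub" → prefix "u" already present; 3 new (c, u, b)
  "uvcb" → prefix "u" already present; 3 new (v, c, b)
  "cvuvuvbucvv" → prefix "cvuvuvbuc" already present; 2 new (v, v)
  "uuvuc" → prefix "uuvuc" already present; 0 new (none)
  "uuvucbvbc" → prefix "uuvucbv" already present; 2 new (b, c)
  "uuvubcvbc" → prefix "uuvubcv" already present; 2 new (b, c)
  "uuvucbu" → prefix "uuvucb" already present; 1 new (u)
  "uuvbbvbbc" → prefix "uuv" already present; 6 new (b, b, v, b, b, c)
  "uuvucb" → prefix "uuvucb" already present; 0 new (none)
  "uuvucbcub" → prefix "uuvucb" already present; 3 new (c, u, b)
  "uuvucbvbvu" → prefix "uuvucbvb" already present; 2 new (v, u)
Total nodes = 10 + 5 + 10 + 5 + 4 + 8 + 3 + 3 + 2 + 0 + 2 + 2 + 1 + 6 + 0 + 3 + 2 = 66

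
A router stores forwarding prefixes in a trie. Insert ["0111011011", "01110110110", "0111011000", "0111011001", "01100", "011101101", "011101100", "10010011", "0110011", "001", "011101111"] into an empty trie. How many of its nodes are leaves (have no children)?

A leaf is a node with no children — equivalently, the end of a word that is not a proper prefix of any other stored word.
Those words: "001", "0110011", "0111011000", "0111011001", "01110110110", "011101111", "10010011"
Leaf count: 7

7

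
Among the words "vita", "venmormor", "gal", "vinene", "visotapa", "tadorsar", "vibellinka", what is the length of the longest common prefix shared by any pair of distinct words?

2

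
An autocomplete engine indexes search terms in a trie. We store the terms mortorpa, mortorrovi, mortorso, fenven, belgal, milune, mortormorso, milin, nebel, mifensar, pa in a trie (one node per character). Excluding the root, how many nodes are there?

51

Count nodes per top-level branch (shared prefixes stored once):
  'b'-branch (belgal): 6 nodes
  'f'-branch (fenven): 6 nodes
  'm'-branch (mifensar, milin, milune, mortormorso, mortorpa, mortorrovi, mortorso): 32 nodes
  'n'-branch (nebel): 5 nodes
  'p'-branch (pa): 2 nodes
Sum: 51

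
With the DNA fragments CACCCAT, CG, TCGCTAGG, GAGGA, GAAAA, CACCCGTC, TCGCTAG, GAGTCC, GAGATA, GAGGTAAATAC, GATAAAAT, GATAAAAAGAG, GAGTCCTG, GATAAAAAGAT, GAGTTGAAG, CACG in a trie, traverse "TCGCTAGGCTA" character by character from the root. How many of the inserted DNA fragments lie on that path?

Check each prefix of "TCGCTAGGCTA" against the stored set — each match is an end-marker on the path.
Prefixes of the query that are stored words: "TCGCTAG", "TCGCTAGG"
Count: 2

2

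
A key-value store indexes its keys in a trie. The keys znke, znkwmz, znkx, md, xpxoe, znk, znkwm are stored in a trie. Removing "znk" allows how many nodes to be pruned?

0

A node on "znk"'s path can go only if nothing else ends at it or branches off below it.
Every node on "znk" is still needed (e.g. by "znke"), so nothing is freed.
Nodes removed: 0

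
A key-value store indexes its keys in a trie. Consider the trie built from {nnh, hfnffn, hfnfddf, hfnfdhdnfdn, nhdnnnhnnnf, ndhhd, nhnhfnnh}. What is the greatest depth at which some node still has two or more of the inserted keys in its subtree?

5

The deepest shared node is where two words last agree before diverging.
"hfnfddf" and "hfnfdhdnfdn" agree on "hfnfd" (5 characters) before diverging; nothing deeper is shared.
Longest shared-prefix length: 5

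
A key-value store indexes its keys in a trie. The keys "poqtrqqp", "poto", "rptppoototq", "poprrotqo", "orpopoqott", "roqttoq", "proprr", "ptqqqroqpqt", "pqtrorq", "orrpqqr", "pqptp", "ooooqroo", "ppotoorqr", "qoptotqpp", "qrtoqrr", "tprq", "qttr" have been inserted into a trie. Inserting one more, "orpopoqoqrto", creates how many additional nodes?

"orpopoqo" is already a path in the trie; the remaining "qrto" must be added.
So 12 − 8 = 4 new nodes.

4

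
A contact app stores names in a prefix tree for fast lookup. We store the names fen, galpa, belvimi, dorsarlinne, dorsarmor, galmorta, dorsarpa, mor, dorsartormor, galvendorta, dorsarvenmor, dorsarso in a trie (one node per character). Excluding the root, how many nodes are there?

61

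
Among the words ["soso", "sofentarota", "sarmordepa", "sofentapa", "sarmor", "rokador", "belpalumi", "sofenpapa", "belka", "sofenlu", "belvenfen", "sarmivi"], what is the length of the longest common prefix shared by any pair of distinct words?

Equivalently: take the maximum, over all pairs, of their longest common prefix length.
"sofentapa" and "sofentarota" agree on "sofenta" (7 characters) before diverging; nothing deeper is shared.
Longest shared-prefix length: 7

7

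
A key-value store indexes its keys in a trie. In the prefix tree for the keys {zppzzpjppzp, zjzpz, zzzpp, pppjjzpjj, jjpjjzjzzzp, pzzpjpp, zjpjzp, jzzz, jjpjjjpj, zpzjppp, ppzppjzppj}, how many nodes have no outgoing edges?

11

A leaf is a node with no children — equivalently, the end of a word that is not a proper prefix of any other stored word.
Those words: "jjpjjjpj", "jjpjjzjzzzp", "jzzz", "pppjjzpjj", "ppzppjzppj", "pzzpjpp", "zjpjzp", "zjzpz", "zppzzpjppzp", "zpzjppp", "zzzpp"
Leaf count: 11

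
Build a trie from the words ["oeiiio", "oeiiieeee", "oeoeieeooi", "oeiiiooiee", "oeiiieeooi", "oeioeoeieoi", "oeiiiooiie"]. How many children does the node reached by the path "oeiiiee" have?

The children of the "oeiiiee" node are the distinct next characters among strings starting with "oeiiiee".
Characters that immediately follow "oeiiiee" among the stored strings: {e, o}.
That node has 2 child edges.

2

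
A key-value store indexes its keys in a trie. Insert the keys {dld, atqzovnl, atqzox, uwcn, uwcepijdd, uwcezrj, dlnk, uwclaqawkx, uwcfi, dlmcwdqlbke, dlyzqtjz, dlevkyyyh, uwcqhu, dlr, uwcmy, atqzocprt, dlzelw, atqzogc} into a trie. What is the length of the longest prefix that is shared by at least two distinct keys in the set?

5

The deepest shared node is where two words last agree before diverging.
"atqzocprt" and "atqzogc" agree on "atqzo" (5 characters) before diverging; nothing deeper is shared.
Longest shared-prefix length: 5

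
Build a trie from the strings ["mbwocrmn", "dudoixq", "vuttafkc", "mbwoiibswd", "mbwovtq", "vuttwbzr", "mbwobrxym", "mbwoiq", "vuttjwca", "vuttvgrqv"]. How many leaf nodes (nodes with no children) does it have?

10

A leaf is a node with no children — equivalently, the end of a word that is not a proper prefix of any other stored word.
Those words: "dudoixq", "mbwobrxym", "mbwocrmn", "mbwoiibswd", "mbwoiq", "mbwovtq", "vuttafkc", "vuttjwca", "vuttvgrqv", "vuttwbzr"
Leaf count: 10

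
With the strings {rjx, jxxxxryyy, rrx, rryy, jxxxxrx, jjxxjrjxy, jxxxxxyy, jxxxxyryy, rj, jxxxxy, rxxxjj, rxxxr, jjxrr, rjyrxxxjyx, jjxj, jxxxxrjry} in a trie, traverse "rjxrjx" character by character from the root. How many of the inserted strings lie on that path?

Check each prefix of "rjxrjx" against the stored set — each match is an end-marker on the path.
Prefixes of the query that are stored words: "rj", "rjx"
Count: 2

2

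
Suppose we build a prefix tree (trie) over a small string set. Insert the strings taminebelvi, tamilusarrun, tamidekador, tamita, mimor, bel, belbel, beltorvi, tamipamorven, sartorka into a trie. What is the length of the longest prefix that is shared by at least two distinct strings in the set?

4

Equivalently: take the maximum, over all pairs, of their longest common prefix length.
e.g. "tamidekador" and "tamilusarrun" share the prefix "tami" of length 4; no pair shares a longer one.
Longest shared-prefix length: 4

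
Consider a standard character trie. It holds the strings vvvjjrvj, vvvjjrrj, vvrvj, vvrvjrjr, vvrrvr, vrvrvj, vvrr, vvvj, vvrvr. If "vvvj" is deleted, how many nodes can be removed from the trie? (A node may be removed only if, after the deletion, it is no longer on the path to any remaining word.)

0

After clearing the end-marker at "vvvj", prune upward until reaching a node still needed by another word.
Every node on "vvvj" is still needed (e.g. by "vvvjjrvj"), so nothing is freed.
Nodes removed: 0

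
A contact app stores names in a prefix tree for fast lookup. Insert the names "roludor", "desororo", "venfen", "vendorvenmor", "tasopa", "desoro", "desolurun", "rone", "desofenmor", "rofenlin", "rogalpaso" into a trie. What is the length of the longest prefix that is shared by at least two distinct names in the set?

6

Look for the deepest trie node that still has at least two words in its subtree.
"desoro" and "desororo" agree on "desoro" (6 characters) before diverging; nothing deeper is shared.
Longest shared-prefix length: 6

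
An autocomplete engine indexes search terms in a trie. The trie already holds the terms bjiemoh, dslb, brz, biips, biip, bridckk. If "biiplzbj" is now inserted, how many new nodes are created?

4

Walking "biiplzbj" from the root, the first 4 characters ("biip") follow existing edges; "l" is the first miss.
So 8 − 4 = 4 new nodes.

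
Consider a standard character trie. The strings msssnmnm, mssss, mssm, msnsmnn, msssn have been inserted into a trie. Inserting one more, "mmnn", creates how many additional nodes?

"m" is already a path in the trie; the remaining "mnn" must be added.
New nodes needed: |"mmnn"| − 1 = 4 − 1 = 3.

3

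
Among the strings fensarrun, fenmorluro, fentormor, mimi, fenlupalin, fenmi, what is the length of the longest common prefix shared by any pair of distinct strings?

The deepest shared node is where two words last agree before diverging.
e.g. "fenmi" and "fenmorluro" share the prefix "fenm" of length 4; no pair shares a longer one.
Longest shared-prefix length: 4

4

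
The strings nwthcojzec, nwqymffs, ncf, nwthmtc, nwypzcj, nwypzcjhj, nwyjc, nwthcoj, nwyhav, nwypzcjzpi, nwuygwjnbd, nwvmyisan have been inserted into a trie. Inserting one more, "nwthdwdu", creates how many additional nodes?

The longest prefix of "nwthdwdu" already in the trie is "nwth" (length 4).
Each of the 4 remaining characters creates one node.

4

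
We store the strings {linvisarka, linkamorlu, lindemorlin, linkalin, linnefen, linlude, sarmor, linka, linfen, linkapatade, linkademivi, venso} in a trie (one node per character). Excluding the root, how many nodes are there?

63

Trace insertions, counting only characters that open a new branch:
  "linvisarka" → 10 new (l, i, n, v, i, s, a, r, k, a)
  "linkamorlu" → prefix "lin" already present; 7 new (k, a, m, o, r, l, u)
  "lindemorlin" → prefix "lin" already present; 8 new (d, e, m, o, r, l, i, n)
  "linkalin" → prefix "linka" already present; 3 new (l, i, n)
  "linnefen" → prefix "lin" already present; 5 new (n, e, f, e, n)
  "linlude" → prefix "lin" already present; 4 new (l, u, d, e)
  "sarmor" → 6 new (s, a, r, m, o, r)
  "linka" → prefix "linka" already present; 0 new (none)
  "linfen" → prefix "lin" already present; 3 new (f, e, n)
  "linkapatade" → prefix "linka" already present; 6 new (p, a, t, a, d, e)
  "linkademivi" → prefix "linka" already present; 6 new (d, e, m, i, v, i)
  "venso" → 5 new (v, e, n, s, o)
Total nodes = 10 + 7 + 8 + 3 + 5 + 4 + 6 + 0 + 3 + 6 + 6 + 5 = 63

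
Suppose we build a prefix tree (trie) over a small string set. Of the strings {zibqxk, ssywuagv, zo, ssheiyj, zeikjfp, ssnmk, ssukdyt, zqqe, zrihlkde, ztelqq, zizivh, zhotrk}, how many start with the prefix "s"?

4

Walk to "s"; the words in its subtree are exactly those with that prefix.
Words under "s": ssheiyj, ssnmk, ssukdyt, ssywuagv
Count: 4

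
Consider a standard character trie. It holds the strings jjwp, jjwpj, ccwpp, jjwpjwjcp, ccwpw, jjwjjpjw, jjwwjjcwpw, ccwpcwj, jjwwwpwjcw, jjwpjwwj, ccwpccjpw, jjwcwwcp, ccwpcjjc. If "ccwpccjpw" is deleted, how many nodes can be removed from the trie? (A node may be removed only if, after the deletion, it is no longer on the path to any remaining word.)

4

A node on "ccwpccjpw"'s path can go only if nothing else ends at it or branches off below it.
The suffix "cjpw" (4 nodes) is used only by "ccwpccjpw"; the node for "ccwpc" still has the child "w", so pruning stops there.
Nodes removed: 4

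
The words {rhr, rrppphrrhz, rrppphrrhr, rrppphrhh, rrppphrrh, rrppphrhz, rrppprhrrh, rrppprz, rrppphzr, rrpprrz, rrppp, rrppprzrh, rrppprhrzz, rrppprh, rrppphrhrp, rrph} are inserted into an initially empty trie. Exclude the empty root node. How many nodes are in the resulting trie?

Trie structure (* marks end of a word):
(root)
└─ r
   ├─ h
   │  └─ r *
   └─ r
      └─ p
         ├─ h *
         └─ p
            ├─ p *
            │  ├─ h
            │  │  ├─ r
            │  │  │  ├─ h
            │  │  │  │  ├─ h *
            │  │  │  │  ├─ r
            │  │  │  │  │  └─ p *
            │  │  │  │  └─ z *
            │  │  │  └─ r
            │  │  │     └─ h *
            │  │  │        ├─ r *
            │  │  │        └─ z *
            │  │  └─ z
            │  │     └─ r *
            │  └─ r
            │     ├─ h *
            │     │  └─ r
            │     │     ├─ r
            │     │     │  └─ h *
            │     │     └─ z
            │     │        └─ z *
            │     └─ z *
            │        └─ r
            │           └─ h *
            └─ r
               └─ r
                  └─ z *
Counting every labelled node above: 34.

34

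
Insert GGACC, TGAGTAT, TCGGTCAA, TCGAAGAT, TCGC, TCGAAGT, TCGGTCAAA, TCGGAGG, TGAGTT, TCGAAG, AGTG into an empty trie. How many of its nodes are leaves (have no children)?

9

Leaves are exactly the stored words that no other stored word extends.
Those words: "AGTG", "GGACC", "TCGAAGAT", "TCGAAGT", "TCGC", "TCGGAGG", "TCGGTCAAA", "TGAGTAT", "TGAGTT"
Leaf count: 9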